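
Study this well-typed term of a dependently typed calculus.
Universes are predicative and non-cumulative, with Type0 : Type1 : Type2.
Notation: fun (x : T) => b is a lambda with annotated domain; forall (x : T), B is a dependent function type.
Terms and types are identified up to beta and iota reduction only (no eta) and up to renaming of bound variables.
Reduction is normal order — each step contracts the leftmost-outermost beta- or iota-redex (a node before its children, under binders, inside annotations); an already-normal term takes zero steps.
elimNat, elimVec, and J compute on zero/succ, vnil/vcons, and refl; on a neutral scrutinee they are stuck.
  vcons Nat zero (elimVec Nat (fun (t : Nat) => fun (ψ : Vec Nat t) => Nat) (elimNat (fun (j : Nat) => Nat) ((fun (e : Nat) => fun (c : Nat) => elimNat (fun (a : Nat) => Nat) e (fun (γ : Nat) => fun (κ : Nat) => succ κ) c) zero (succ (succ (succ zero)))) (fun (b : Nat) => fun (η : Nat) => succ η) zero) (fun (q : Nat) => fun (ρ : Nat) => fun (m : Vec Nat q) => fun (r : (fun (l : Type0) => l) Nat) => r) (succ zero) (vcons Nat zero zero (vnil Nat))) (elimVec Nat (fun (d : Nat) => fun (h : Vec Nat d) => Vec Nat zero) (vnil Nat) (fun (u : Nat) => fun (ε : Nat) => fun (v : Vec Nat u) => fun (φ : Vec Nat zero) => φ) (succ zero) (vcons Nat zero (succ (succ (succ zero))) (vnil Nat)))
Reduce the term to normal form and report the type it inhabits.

resulting normal form:
  vcons Nat zero (succ (succ (succ zero))) (vnil Nat)
the term's type:
  Vec Nat (succ zero)


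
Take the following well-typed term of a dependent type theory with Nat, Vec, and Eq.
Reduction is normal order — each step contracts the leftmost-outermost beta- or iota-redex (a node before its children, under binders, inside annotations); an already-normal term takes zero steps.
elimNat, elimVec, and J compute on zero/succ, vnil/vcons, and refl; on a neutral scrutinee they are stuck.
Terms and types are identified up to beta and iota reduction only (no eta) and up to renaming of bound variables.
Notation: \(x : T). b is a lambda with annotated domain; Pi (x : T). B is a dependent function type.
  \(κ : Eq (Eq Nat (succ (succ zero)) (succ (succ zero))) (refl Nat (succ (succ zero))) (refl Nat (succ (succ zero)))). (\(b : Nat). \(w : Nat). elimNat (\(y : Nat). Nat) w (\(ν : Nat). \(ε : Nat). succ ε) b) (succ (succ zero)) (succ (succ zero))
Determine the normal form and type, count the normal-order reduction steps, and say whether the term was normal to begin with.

reduced normal form:
  \(κ : Eq (Eq Nat (succ (succ zero)) (succ (succ zero))) (refl Nat (succ (succ zero))) (refl Nat (succ (succ zero)))). succ (succ (succ (succ zero)))
type:
  Pi (κ : Eq (Eq Nat (succ (succ zero)) (succ (succ zero))) (refl Nat (succ (succ zero))) (refl Nat (succ (succ zero)))). Nat
reduction steps (normal order): 9
term was already normal: no
first redex: a beta-redex


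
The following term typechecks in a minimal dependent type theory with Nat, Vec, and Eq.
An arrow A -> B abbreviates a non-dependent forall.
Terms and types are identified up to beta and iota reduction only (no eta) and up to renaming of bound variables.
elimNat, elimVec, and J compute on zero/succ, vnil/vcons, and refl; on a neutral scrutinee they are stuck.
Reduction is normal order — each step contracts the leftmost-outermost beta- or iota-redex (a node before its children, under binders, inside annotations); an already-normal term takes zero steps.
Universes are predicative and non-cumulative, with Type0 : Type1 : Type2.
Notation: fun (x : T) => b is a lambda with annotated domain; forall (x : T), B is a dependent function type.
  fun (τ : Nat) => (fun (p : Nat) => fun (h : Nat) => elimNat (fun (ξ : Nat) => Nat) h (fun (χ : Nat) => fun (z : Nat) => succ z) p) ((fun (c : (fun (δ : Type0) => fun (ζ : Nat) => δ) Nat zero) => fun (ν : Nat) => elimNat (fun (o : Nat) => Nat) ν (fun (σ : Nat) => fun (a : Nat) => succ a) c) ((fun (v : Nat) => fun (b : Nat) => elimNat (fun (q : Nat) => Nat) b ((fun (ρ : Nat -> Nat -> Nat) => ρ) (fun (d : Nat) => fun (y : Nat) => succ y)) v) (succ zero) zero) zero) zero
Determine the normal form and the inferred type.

resulting normal form:
  fun (τ : Nat) => succ zero
inferred type:
  Nat -> Nat
observation: 19 normal-order steps normalize the term, beginning with a beta-redex.


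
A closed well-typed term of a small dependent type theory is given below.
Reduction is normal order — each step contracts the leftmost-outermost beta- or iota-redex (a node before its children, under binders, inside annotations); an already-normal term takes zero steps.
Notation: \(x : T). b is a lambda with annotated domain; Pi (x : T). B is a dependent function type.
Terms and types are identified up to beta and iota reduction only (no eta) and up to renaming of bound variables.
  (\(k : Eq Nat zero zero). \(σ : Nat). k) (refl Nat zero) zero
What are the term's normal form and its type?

normal form:
  refl Nat zero
type:
  Eq Nat zero zero
observation: normalization takes exactly 2 steps under the normal-order strategy.


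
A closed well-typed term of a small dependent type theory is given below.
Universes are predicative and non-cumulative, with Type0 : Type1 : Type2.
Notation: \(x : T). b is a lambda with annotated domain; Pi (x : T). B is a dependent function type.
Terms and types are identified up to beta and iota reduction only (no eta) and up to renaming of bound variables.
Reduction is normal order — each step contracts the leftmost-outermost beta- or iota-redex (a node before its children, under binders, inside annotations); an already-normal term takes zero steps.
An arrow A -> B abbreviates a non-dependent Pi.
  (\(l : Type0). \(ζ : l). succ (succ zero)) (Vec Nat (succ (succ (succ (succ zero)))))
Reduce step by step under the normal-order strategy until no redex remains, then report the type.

reduction (normal order):
  (\(l : Type0). \(ζ : l). succ (succ zero)) (Vec Nat (succ (succ (succ (succ zero)))))
  ~> \(l : Vec Nat (succ (succ (succ (succ zero))))). succ (succ zero)
inferred type:
  Vec Nat (succ (succ (succ (succ zero)))) -> Nat


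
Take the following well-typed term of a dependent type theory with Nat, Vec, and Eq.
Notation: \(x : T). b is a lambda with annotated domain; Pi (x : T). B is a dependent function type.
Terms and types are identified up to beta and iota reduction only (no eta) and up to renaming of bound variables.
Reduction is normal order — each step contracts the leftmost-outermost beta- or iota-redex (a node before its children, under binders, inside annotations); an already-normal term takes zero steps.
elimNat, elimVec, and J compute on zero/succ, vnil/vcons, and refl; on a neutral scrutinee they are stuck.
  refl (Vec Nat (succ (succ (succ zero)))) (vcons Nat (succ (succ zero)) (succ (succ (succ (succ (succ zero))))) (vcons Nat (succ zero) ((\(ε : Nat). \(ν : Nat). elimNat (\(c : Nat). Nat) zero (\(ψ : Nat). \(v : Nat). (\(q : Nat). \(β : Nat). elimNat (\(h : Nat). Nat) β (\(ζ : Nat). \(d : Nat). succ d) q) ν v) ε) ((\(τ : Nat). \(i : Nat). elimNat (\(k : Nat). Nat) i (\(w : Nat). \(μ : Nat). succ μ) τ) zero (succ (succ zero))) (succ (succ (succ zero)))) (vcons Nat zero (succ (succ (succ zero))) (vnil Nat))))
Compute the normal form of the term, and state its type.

reduced normal form:
  refl (Vec Nat (succ (succ (succ zero)))) (vcons Nat (succ (succ zero)) (succ (succ (succ (succ (succ zero))))) (vcons Nat (succ zero) (succ (succ (succ (succ (succ (succ zero)))))) (vcons Nat zero (succ (succ (succ zero))) (vnil Nat))))
the term's type:
  Eq (Vec Nat (succ (succ (succ zero)))) (vcons Nat (succ (succ zero)) (succ (succ (succ (succ (succ zero))))) (vcons Nat (succ zero) (succ (succ (succ (succ (succ (succ zero)))))) (vcons Nat zero (succ (succ (succ zero))) (vnil Nat)))) (vcons Nat (succ (succ zero)) (succ (succ (succ (succ (succ zero))))) (vcons Nat (succ zero) (succ (succ (succ (succ (succ (succ zero)))))) (vcons Nat zero (succ (succ (succ zero))) (vnil Nat))))
observation: contracting a beta-redex first, the term normalizes in 24 steps.


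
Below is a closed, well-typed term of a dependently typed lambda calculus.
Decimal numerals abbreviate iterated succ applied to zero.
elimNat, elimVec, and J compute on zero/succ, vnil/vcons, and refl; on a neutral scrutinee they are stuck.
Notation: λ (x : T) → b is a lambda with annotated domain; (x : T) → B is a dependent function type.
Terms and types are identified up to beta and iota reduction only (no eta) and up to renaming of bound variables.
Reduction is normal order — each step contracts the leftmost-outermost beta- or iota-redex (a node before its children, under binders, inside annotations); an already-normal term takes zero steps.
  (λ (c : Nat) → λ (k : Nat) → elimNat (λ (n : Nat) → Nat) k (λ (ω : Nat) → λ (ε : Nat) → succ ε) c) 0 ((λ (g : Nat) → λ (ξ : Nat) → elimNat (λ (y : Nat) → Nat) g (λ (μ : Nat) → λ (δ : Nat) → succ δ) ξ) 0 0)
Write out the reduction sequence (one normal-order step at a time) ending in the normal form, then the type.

normal-order reduction sequence:
  (λ (c : Nat) → λ (k : Nat) → elimNat (λ (n : Nat) → Nat) k (λ (ω : Nat) → λ (ε : Nat) → succ ε) c) 0 ((λ (g : Nat) → λ (ξ : Nat) → elimNat (λ (y : Nat) → Nat) g (λ (μ : Nat) → λ (δ : Nat) → succ δ) ξ) 0 0)
  ~> (λ (c : Nat) → elimNat (λ (k : Nat) → Nat) c (λ (n : Nat) → λ (ω : Nat) → succ ω) 0) ((λ (ε : Nat) → λ (g : Nat) → elimNat (λ (ξ : Nat) → Nat) ε (λ (y : Nat) → λ (μ : Nat) → succ μ) g) 0 0)
  ~> elimNat (λ (c : Nat) → Nat) ((λ (k : Nat) → λ (n : Nat) → elimNat (λ (ω : Nat) → Nat) k (λ (ε : Nat) → λ (g : Nat) → succ g) n) 0 0) (λ (ξ : Nat) → λ (y : Nat) → succ y) 0
  ~> (λ (c : Nat) → λ (k : Nat) → elimNat (λ (n : Nat) → Nat) c (λ (ω : Nat) → λ (ε : Nat) → succ ε) k) 0 0
  ~> (λ (c : Nat) → elimNat (λ (k : Nat) → Nat) 0 (λ (n : Nat) → λ (ω : Nat) → succ ω) c) 0
  ~> elimNat (λ (c : Nat) → Nat) 0 (λ (k : Nat) → λ (n : Nat) → succ n) 0
  ~> 0
the term's type:
  Nat


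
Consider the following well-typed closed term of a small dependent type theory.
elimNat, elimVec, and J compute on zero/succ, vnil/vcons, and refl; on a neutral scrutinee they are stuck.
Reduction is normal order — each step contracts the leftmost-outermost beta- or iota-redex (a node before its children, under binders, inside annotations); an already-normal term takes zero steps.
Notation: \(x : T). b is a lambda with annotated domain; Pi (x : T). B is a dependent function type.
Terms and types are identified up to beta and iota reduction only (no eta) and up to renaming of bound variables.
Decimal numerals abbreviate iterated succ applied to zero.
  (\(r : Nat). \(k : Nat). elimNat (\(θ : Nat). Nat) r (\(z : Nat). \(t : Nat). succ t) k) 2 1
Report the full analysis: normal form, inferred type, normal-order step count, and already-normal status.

resulting normal form:
  3
type:
  Nat
reduction steps (normal order): 6
already normal: no
first contracted redex: a beta-redex


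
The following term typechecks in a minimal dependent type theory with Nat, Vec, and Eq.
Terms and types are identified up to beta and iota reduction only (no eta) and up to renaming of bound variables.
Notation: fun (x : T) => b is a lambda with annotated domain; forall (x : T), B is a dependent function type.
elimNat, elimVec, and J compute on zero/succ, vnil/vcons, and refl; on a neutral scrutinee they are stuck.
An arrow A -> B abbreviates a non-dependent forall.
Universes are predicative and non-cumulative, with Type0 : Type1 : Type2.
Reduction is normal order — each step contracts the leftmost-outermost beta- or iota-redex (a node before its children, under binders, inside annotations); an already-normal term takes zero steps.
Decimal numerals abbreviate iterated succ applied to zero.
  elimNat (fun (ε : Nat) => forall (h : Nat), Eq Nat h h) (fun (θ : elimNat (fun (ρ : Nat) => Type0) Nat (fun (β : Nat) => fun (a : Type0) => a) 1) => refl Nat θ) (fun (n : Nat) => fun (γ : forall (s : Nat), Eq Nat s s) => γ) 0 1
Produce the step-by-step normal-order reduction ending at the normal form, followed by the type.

reduction (normal order):
  elimNat (fun (ε : Nat) => forall (h : Nat), Eq Nat h h) (fun (θ : elimNat (fun (ρ : Nat) => Type0) Nat (fun (β : Nat) => fun (a : Type0) => a) 1) => refl Nat θ) (fun (n : Nat) => fun (γ : forall (s : Nat), Eq Nat s s) => γ) 0 1
  ~> (fun (ε : elimNat (fun (h : Nat) => Type0) Nat (fun (θ : Nat) => fun (ρ : Type0) => ρ) 1) => refl Nat ε) 1
  ~> refl Nat 1
type:
  Eq Nat 1 1


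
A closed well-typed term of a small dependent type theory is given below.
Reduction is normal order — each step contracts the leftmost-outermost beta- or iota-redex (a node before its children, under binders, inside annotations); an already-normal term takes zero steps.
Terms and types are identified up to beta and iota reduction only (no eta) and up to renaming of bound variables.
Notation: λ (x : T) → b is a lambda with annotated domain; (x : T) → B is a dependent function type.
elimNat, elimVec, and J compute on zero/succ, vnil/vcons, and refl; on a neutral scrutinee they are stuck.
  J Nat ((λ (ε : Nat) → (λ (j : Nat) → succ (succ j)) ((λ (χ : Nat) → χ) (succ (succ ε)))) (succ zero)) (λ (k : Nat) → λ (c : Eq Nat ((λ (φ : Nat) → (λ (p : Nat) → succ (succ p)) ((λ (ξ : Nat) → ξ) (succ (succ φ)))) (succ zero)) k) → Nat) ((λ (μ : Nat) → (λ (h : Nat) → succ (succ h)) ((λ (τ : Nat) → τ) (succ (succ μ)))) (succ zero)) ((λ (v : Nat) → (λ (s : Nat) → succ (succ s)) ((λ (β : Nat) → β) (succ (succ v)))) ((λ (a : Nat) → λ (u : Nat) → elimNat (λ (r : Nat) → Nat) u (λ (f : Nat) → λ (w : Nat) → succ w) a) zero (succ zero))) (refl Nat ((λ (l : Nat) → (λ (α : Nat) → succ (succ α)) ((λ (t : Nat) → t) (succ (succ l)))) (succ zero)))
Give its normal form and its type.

reduced normal form:
  succ (succ (succ (succ (succ zero))))
inferred type:
  Nat
observation: contracting a J iota-redex first, the term normalizes in 4 steps.


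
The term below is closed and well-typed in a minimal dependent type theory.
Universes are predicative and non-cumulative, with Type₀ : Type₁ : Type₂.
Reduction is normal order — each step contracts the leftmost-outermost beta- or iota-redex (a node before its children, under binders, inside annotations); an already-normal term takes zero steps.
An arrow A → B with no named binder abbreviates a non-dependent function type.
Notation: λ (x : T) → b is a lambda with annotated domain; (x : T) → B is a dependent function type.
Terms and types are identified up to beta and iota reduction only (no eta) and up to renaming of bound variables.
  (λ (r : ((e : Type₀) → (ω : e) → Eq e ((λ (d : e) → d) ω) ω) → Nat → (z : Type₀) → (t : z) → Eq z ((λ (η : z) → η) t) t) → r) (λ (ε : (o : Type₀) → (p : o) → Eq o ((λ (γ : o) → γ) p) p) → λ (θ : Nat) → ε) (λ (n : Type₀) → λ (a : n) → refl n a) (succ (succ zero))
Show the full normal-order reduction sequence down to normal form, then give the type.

normal-order reduction:
  (λ (r : ((e : Type₀) → (ω : e) → Eq e ((λ (d : e) → d) ω) ω) → Nat → (z : Type₀) → (t : z) → Eq z ((λ (η : z) → η) t) t) → r) (λ (ε : (o : Type₀) → (p : o) → Eq o ((λ (γ : o) → γ) p) p) → λ (θ : Nat) → ε) (λ (n : Type₀) → λ (a : n) → refl n a) (succ (succ zero))
  ~> (λ (r : (e : Type₀) → (ω : e) → Eq e ((λ (d : e) → d) ω) ω) → λ (z : Nat) → r) (λ (t : Type₀) → λ (η : t) → refl t η) (succ (succ zero))
  ~> (λ (r : Nat) → λ (e : Type₀) → λ (ω : e) → refl e ω) (succ (succ zero))
  ~> λ (r : Type₀) → λ (e : r) → refl r e
type:
  (r : Type₀) → (e : r) → Eq r e e


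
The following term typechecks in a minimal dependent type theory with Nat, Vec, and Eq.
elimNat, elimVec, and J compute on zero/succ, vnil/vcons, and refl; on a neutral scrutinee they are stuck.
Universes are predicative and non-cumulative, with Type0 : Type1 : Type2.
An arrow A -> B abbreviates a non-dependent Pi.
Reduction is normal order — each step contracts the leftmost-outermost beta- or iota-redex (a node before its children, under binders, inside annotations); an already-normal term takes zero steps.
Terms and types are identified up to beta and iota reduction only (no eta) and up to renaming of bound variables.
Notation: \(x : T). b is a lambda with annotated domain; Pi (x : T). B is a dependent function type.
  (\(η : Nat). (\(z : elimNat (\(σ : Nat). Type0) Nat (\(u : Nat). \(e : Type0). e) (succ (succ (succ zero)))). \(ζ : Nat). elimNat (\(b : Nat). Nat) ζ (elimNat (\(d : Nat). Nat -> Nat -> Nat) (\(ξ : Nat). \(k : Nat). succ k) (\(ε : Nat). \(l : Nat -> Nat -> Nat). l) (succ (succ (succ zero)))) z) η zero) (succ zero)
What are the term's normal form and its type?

reduced normal form:
  succ zero
the term's type:
  Nat


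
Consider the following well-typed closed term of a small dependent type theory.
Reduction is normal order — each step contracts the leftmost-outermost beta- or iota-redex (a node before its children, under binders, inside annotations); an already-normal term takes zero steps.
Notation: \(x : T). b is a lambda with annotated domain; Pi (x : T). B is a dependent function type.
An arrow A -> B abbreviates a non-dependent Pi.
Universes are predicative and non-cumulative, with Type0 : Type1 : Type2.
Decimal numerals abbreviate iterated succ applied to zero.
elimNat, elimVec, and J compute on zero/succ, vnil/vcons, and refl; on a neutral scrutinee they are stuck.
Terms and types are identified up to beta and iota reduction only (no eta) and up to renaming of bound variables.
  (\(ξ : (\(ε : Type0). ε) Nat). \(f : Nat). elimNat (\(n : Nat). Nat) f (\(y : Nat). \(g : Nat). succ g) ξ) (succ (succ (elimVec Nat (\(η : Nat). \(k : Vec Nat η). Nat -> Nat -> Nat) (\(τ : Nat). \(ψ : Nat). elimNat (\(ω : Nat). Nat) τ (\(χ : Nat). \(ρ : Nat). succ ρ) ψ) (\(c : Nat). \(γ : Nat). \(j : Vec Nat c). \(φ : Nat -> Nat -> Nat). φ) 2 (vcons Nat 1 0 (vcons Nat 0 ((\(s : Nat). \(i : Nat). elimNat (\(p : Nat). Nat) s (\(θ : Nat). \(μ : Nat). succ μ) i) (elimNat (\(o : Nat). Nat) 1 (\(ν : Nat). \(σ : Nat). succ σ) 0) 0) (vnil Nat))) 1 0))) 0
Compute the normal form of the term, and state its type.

reduced normal form:
  3
the term's type:
  Nat


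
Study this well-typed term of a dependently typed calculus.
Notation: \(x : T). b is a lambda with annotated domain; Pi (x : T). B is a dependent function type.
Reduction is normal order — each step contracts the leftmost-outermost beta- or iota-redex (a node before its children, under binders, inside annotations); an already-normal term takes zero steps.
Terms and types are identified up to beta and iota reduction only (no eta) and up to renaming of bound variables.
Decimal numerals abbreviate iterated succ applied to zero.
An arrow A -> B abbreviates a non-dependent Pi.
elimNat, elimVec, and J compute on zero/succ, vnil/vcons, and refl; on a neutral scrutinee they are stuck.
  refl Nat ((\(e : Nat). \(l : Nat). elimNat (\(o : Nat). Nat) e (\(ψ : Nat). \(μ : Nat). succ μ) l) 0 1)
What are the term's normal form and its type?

normal form:
  refl Nat 1
the term's type:
  Eq Nat 1 1


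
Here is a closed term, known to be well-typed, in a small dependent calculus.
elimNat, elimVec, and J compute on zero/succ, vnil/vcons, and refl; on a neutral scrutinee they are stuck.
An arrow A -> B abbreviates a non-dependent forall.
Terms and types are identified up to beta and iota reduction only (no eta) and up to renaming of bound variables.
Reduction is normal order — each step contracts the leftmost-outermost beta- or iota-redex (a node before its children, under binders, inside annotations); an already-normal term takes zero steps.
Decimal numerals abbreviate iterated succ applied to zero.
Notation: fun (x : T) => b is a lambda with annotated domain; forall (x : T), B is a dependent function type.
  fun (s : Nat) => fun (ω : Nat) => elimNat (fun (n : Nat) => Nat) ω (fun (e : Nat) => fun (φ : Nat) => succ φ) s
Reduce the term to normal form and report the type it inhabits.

normal form:
  fun (s : Nat) => fun (ω : Nat) => elimNat (fun (n : Nat) => Nat) ω (fun (e : Nat) => fun (φ : Nat) => succ φ) s
inferred type:
  Nat -> Nat -> Nat


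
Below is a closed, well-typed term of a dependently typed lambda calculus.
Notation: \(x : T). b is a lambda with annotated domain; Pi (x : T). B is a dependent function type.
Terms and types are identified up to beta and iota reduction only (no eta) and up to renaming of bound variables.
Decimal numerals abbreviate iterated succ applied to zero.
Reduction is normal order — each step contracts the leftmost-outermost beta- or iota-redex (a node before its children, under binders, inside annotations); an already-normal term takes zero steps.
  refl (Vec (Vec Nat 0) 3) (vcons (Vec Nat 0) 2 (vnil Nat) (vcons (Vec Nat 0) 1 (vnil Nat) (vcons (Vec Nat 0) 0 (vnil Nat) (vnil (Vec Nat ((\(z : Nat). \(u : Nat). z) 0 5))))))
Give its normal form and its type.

normal form:
  refl (Vec (Vec Nat 0) 3) (vcons (Vec Nat 0) 2 (vnil Nat) (vcons (Vec Nat 0) 1 (vnil Nat) (vcons (Vec Nat 0) 0 (vnil Nat) (vnil (Vec Nat 0)))))
type:
  Eq (Vec (Vec Nat 0) 3) (vcons (Vec Nat 0) 2 (vnil Nat) (vcons (Vec Nat 0) 1 (vnil Nat) (vcons (Vec Nat 0) 0 (vnil Nat) (vnil (Vec Nat 0))))) (vcons (Vec Nat 0) 2 (vnil Nat) (vcons (Vec Nat 0) 1 (vnil Nat) (vcons (Vec Nat 0) 0 (vnil Nat) (vnil (Vec Nat 0)))))
observation: normalization takes exactly 2 steps under the normal-order strategy.


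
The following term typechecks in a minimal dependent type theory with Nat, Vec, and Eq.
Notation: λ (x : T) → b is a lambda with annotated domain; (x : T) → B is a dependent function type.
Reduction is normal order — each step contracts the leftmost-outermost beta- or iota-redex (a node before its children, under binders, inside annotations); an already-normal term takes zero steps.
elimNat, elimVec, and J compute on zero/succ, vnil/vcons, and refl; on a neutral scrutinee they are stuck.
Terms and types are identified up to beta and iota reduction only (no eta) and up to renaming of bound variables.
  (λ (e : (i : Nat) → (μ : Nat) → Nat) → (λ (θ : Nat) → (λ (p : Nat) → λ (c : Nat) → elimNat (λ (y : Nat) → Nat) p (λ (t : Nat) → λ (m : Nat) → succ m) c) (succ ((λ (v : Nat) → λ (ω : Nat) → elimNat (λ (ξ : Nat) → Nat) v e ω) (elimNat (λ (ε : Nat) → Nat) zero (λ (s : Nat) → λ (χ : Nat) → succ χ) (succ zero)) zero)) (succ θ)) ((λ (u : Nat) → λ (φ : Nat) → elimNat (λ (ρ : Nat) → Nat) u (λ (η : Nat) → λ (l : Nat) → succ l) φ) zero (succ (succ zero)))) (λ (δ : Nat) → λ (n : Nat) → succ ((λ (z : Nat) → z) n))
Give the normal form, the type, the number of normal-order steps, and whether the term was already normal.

normal form:
  succ (succ (succ (succ (succ zero))))
the term's type:
  Nat
reduction steps (normal order): 30
started in normal form: no
first redex: a beta-redex


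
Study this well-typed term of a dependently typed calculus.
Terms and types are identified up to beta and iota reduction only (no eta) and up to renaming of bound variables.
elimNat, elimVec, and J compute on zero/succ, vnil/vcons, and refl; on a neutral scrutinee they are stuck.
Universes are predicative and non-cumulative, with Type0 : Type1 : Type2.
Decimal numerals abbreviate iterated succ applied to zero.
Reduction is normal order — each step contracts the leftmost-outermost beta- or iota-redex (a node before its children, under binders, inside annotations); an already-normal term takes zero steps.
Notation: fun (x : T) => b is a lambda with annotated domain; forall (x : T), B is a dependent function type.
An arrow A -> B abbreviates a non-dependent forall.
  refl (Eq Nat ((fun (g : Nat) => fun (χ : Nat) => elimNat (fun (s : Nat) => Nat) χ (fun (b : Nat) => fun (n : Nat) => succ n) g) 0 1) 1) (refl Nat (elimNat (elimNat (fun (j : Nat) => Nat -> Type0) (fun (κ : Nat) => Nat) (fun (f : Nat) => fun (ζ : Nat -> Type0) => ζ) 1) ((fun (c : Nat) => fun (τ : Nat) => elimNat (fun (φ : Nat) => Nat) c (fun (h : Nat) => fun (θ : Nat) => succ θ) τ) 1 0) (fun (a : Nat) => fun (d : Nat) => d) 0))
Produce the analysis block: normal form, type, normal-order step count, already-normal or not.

resulting normal form:
  refl (Eq Nat 1 1) (refl Nat 1)
the term's type:
  Eq (Eq Nat 1 1) (refl Nat 1) (refl Nat 1)
steps to reach normal form (normal order): 7
term was already normal: no
first contracted redex: a beta-redex


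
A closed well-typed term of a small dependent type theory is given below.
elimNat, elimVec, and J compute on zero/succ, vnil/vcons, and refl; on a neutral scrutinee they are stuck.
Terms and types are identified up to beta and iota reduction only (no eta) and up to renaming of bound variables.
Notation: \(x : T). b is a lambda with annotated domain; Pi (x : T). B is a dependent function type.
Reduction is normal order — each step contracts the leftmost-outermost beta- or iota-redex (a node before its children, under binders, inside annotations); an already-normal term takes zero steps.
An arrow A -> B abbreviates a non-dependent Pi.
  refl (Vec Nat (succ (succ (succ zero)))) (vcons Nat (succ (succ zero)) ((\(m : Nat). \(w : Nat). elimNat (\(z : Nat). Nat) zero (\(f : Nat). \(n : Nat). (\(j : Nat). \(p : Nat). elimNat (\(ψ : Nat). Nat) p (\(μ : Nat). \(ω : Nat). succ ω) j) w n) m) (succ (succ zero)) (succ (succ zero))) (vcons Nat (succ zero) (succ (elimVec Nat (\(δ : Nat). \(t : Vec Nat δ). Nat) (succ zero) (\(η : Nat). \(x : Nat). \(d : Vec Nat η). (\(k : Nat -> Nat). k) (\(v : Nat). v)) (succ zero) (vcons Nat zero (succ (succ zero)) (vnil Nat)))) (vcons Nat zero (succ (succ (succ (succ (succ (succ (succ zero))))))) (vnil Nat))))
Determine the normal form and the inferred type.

reduced normal form:
  refl (Vec Nat (succ (succ (succ zero)))) (vcons Nat (succ (succ zero)) (succ (succ (succ (succ zero)))) (vcons Nat (succ zero) (succ (succ zero)) (vcons Nat zero (succ (succ (succ (succ (succ (succ (succ zero))))))) (vnil Nat))))
inferred type:
  Eq (Vec Nat (succ (succ (succ zero)))) (vcons Nat (succ (succ zero)) (succ (succ (succ (succ zero)))) (vcons Nat (succ zero) (succ (succ zero)) (vcons Nat zero (succ (succ (succ (succ (succ (succ (succ zero))))))) (vnil Nat)))) (vcons Nat (succ (succ zero)) (succ (succ (succ (succ zero)))) (vcons Nat (succ zero) (succ (succ zero)) (vcons Nat zero (succ (succ (succ (succ (succ (succ (succ zero))))))) (vnil Nat))))
observation: normalization takes exactly 34 steps under the normal-order strategy.


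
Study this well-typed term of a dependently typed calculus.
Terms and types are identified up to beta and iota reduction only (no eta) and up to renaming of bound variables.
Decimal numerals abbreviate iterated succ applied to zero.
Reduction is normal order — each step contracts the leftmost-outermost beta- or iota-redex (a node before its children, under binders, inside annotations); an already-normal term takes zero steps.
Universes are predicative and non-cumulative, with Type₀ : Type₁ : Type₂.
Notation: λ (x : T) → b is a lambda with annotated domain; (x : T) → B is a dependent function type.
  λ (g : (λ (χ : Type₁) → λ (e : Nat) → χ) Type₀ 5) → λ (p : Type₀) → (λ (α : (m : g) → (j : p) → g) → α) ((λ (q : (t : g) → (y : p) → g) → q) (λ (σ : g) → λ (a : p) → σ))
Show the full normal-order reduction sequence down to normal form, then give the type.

normal-order reduction sequence:
  λ (g : (λ (χ : Type₁) → λ (e : Nat) → χ) Type₀ 5) → λ (p : Type₀) → (λ (α : (m : g) → (j : p) → g) → α) ((λ (q : (t : g) → (y : p) → g) → q) (λ (σ : g) → λ (a : p) → σ))
  ~> λ (g : (λ (χ : Nat) → Type₀) 5) → λ (e : Type₀) → (λ (p : (α : g) → (m : e) → g) → p) ((λ (j : (q : g) → (t : e) → g) → j) (λ (y : g) → λ (σ : e) → y))
  ~> λ (g : Type₀) → λ (χ : Type₀) → (λ (e : (p : g) → (α : χ) → g) → e) ((λ (m : (j : g) → (q : χ) → g) → m) (λ (t : g) → λ (y : χ) → t))
  ~> λ (g : Type₀) → λ (χ : Type₀) → (λ (e : (p : g) → (α : χ) → g) → e) (λ (m : g) → λ (j : χ) → m)
  ~> λ (g : Type₀) → λ (χ : Type₀) → λ (e : g) → λ (p : χ) → e
the term's type:
  (g : Type₀) → (χ : Type₀) → (e : g) → (p : χ) → g


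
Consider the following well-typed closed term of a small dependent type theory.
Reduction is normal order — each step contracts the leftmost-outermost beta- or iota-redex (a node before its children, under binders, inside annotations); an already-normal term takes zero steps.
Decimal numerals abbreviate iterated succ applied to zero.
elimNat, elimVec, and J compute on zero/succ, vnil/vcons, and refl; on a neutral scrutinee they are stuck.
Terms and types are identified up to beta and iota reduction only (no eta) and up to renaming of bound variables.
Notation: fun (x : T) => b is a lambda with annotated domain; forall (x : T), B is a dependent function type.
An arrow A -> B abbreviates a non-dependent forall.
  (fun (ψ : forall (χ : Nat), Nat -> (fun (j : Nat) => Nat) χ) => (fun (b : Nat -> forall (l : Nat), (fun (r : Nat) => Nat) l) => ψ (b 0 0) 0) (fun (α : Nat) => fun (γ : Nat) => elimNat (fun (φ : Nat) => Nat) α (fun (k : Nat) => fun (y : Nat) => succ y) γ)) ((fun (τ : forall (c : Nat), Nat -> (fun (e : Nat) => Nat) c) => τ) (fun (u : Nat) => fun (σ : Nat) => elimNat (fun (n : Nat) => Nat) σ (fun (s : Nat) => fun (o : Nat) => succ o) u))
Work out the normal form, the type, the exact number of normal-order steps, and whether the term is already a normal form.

resulting normal form:
  0
inferred type:
  Nat
normal-order step count: 9
started in normal form: no
first contracted redex: a beta-redex


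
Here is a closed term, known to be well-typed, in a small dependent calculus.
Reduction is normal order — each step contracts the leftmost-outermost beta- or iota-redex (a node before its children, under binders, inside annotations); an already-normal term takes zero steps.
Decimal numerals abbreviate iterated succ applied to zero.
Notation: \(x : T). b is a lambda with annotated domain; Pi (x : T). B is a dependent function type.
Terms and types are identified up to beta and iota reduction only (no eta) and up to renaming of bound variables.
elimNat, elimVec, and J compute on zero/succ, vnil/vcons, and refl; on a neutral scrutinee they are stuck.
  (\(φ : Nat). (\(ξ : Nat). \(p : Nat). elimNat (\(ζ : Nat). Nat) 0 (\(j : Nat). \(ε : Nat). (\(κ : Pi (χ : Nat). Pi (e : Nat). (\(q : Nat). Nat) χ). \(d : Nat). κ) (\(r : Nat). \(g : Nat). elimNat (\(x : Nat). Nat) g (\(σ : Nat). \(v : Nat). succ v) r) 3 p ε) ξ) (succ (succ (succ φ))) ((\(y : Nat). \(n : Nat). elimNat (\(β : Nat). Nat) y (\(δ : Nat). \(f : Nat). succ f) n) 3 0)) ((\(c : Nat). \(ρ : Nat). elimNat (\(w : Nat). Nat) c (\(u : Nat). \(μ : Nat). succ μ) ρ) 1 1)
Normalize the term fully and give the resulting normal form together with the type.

normal form:
  15
type:
  Nat


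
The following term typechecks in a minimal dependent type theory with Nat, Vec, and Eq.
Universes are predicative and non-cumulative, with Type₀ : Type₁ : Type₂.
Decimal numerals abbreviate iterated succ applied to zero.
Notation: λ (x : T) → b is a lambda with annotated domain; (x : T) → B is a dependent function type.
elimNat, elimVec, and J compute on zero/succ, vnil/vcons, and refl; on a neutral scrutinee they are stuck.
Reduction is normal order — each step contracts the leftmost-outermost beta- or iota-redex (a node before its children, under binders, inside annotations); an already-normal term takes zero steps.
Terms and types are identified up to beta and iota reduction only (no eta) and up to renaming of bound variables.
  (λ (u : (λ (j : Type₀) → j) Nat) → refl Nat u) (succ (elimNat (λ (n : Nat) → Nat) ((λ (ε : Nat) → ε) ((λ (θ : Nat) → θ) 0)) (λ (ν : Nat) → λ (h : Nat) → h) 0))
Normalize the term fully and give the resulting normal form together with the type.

reduced normal form:
  refl Nat 1
the term's type:
  Eq Nat 1 1


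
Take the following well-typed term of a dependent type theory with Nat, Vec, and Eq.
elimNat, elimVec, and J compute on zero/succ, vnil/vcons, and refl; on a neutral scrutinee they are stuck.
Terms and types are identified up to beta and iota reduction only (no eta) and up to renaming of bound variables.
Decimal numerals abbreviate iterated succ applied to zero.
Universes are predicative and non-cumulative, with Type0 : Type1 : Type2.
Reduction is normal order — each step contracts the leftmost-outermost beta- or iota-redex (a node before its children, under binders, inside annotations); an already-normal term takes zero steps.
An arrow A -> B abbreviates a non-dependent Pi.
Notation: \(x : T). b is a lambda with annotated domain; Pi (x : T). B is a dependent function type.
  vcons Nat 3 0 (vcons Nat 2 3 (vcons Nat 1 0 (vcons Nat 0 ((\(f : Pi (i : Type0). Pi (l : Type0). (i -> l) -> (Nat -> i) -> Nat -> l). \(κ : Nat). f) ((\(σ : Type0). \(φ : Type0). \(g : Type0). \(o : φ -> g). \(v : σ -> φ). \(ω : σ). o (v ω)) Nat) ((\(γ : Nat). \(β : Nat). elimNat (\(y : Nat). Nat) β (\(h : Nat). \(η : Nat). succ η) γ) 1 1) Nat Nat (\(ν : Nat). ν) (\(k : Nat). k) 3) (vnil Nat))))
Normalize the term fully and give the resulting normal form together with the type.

resulting normal form:
  vcons Nat 3 0 (vcons Nat 2 3 (vcons Nat 1 0 (vcons Nat 0 3 (vnil Nat))))
type:
  Vec Nat 4
observation: normalization takes exactly 10 steps under the normal-order strategy.


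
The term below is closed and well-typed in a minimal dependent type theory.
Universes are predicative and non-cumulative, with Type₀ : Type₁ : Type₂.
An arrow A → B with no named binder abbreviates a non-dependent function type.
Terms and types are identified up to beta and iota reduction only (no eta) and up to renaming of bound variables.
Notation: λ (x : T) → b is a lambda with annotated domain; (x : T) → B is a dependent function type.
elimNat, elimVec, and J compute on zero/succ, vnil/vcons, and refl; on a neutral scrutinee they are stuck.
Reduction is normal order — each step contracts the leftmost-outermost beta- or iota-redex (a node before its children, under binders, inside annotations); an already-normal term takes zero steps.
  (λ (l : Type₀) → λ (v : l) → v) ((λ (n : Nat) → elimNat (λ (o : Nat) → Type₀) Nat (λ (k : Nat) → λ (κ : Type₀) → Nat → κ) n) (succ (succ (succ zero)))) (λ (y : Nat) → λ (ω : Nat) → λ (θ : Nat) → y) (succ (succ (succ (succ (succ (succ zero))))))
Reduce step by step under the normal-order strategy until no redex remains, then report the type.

reduction (normal order):
  (λ (l : Type₀) → λ (v : l) → v) ((λ (n : Nat) → elimNat (λ (o : Nat) → Type₀) Nat (λ (k : Nat) → λ (κ : Type₀) → Nat → κ) n) (succ (succ (succ zero)))) (λ (y : Nat) → λ (ω : Nat) → λ (θ : Nat) → y) (succ (succ (succ (succ (succ (succ zero))))))
  ~> (λ (l : (λ (v : Nat) → elimNat (λ (n : Nat) → Type₀) Nat (λ (o : Nat) → λ (k : Type₀) → Nat → k) v) (succ (succ (succ zero)))) → l) (λ (κ : Nat) → λ (y : Nat) → λ (ω : Nat) → κ) (succ (succ (succ (succ (succ (succ zero))))))
  ~> (λ (l : Nat) → λ (v : Nat) → λ (n : Nat) → l) (succ (succ (succ (succ (succ (succ zero))))))
  ~> λ (l : Nat) → λ (v : Nat) → succ (succ (succ (succ (succ (succ zero)))))
the term's type:
  Nat → Nat → Nat


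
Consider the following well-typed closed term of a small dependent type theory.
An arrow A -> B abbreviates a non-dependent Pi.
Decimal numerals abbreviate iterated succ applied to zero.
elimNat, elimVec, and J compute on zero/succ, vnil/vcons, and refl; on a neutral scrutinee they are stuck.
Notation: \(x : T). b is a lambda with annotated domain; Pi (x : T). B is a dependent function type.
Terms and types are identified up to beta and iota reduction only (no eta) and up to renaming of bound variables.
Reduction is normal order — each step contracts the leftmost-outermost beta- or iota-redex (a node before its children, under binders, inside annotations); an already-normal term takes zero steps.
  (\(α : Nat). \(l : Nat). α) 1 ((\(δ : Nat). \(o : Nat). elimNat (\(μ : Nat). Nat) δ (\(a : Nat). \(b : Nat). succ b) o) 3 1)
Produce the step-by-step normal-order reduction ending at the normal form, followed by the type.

normal-order reduction sequence:
  (\(α : Nat). \(l : Nat). α) 1 ((\(δ : Nat). \(o : Nat). elimNat (\(μ : Nat). Nat) δ (\(a : Nat). \(b : Nat). succ b) o) 3 1)
  ~> (\(α : Nat). 1) ((\(l : Nat). \(δ : Nat). elimNat (\(o : Nat). Nat) l (\(μ : Nat). \(a : Nat). succ a) δ) 3 1)
  ~> 1
inferred type:
  Nat


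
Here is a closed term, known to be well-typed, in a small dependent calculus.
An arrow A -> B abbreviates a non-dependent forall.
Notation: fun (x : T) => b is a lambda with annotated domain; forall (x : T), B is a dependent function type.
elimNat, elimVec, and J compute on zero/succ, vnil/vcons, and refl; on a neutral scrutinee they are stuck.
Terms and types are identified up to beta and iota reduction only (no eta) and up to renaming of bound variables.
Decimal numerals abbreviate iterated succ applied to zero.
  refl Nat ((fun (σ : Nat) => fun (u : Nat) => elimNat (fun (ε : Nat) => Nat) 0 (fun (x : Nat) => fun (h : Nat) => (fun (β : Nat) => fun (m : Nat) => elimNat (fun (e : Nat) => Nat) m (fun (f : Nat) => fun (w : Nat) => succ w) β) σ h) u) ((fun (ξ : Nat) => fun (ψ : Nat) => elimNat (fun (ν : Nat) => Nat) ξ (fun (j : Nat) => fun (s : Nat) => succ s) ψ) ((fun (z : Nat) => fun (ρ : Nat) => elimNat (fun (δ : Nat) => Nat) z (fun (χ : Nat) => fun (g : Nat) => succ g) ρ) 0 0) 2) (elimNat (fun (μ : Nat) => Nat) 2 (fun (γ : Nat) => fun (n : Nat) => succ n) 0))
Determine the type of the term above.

the term's type:
  Eq Nat 4 4


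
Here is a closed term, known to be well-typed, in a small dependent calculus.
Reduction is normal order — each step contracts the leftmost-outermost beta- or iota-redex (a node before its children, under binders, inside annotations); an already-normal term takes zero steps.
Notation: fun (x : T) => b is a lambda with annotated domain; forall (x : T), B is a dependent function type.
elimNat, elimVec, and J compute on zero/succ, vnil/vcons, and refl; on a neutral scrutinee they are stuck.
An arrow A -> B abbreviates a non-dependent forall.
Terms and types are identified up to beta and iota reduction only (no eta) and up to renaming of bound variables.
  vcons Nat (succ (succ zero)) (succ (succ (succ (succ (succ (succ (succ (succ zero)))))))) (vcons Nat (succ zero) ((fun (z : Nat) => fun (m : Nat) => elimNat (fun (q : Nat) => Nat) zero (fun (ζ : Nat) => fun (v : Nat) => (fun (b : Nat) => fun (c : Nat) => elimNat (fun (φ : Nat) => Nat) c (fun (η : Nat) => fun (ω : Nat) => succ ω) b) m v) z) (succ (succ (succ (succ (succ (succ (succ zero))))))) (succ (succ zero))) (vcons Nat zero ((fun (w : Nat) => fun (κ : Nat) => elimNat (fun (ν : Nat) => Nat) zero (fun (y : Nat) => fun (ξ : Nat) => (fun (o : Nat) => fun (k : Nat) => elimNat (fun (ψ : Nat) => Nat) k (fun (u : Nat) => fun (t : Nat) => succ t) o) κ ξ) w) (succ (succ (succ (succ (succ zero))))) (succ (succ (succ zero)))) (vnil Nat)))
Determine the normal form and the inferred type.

normal form:
  vcons Nat (succ (succ zero)) (succ (succ (succ (succ (succ (succ (succ (succ zero)))))))) (vcons Nat (succ zero) (succ (succ (succ (succ (succ (succ (succ (succ (succ (succ (succ (succ (succ (succ zero)))))))))))))) (vcons Nat zero (succ (succ (succ (succ (succ (succ (succ (succ (succ (succ (succ (succ (succ (succ (succ zero))))))))))))))) (vnil Nat)))
the term's type:
  Vec Nat (succ (succ (succ zero)))
observation: normalization takes exactly 165 steps under the normal-order strategy.


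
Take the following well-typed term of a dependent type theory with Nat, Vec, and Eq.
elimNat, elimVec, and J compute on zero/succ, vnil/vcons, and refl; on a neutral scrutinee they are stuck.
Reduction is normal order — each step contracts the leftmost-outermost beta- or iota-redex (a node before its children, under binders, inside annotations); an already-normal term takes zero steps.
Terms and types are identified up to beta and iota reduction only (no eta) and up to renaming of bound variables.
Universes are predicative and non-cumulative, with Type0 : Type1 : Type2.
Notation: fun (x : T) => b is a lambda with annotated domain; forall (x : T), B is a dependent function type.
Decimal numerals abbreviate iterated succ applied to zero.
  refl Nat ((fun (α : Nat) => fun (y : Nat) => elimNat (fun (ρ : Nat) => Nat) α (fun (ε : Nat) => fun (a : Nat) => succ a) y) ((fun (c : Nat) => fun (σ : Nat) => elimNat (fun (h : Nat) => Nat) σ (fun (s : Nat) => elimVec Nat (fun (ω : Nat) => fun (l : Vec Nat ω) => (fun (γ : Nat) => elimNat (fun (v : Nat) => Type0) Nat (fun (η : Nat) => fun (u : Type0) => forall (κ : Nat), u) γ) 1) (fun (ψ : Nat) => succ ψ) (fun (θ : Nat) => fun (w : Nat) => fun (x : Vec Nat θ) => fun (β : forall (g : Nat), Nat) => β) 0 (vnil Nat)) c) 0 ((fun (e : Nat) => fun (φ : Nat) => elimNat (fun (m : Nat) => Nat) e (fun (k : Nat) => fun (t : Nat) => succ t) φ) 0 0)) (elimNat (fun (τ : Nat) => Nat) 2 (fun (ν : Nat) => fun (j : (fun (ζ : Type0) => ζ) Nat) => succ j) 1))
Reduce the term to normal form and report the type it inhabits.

reduced normal form:
  refl Nat 3
type:
  Eq Nat 3 3
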